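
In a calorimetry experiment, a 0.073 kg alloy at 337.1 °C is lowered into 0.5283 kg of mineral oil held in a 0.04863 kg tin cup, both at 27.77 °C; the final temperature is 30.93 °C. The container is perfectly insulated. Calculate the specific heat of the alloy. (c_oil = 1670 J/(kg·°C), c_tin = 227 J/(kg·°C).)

Setting the total heat transfer to zero:
0.073·c·(30.93 − 337.1) + 0.5283·1670·(30.93 − 27.77) + 0.04863·227·(30.93 − 27.77) = 0
-22.35 c = -2822.8
c = -2822.8/-22.35 ≈ 126.3 J/(kg·°C)

c ≈ 126 J/(kg·°C)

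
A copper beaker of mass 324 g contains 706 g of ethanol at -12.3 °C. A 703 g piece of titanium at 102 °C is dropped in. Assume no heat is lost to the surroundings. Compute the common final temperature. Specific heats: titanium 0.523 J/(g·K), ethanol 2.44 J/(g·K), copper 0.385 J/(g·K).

T_f ≈ 6.7 °C

Conservation of energy gives ΣQ = 0:
703*0.523*(T − 102) + 706*2.44*(T − (-12.3)) + 324*0.385*(T − (-12.3)) = 0
2215 T = 14779
T ≈ 6.67 °C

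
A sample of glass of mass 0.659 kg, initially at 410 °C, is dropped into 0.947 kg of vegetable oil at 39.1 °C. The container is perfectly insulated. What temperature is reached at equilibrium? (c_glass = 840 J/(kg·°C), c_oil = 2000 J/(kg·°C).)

Energy conservation, ΣQ = 0:
0.659×840×(T − 410) + 0.947×2000×(T − 39.1) = 0
2447.6 T = 301015
T ≈ 122.99 °C

T_f ≈ 123.0 °C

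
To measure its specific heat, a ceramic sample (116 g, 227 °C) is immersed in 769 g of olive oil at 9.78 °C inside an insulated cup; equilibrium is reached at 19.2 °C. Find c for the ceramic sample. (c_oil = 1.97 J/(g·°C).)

c ≈ 0.592 J/(g·°C)

Net heat exchanged in the isolated system is zero:
116·c·(19.2 − 227) + 769·1.97·(19.2 − 9.78) = 0
-24105 c = -14271
c = -14271/-24105 ≈ 0.592 J/(g·°C)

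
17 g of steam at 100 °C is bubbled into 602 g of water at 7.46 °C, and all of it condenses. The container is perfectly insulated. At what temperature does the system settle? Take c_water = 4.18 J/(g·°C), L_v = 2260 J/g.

T_f ≈ 24.9 °C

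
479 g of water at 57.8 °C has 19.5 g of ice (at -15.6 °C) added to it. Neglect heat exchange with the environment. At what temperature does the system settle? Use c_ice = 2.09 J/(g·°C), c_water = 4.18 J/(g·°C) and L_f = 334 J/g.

Sum of m c ΔT and latent-heat terms is zero:
ice -15.6→0 °C: 19.5×2.09×15.6 = 635.78
  fusion: m_ice L_f = 19.5×334 = 6513
  warm the meltwater: 81.51 T
  water cools: 479×4.18×(T − 57.8) = 2002.2(T − 57.8)
2083.7 T = 115728 − 7148.8 = 108580
T ≈ 52.11 °C (positive, so assuming full melt was valid).

T_f ≈ 52.1 °C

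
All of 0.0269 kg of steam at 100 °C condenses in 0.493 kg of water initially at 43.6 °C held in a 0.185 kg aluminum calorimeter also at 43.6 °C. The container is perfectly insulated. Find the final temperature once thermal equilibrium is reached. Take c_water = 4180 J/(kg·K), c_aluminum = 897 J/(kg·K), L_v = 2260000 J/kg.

Energy balance with sensible and latent terms:
latent heat released on condensation: 0.0269·2260000 = 60794; condensed water 100 °C→T: 112.44(T − 100); water warms: 0.493·4180·(T − 43.6) = 2060.7(T − 43.6); aluminum cup: 0.185·897·(T − 43.6) = 165.94(T − 43.6)
2339.1 T = 60794 + 11244 + 97083 = 169122
T ≈ 72.30 °C (< 100 °C, so full condensation is consistent).

T_f ≈ 72.3 °C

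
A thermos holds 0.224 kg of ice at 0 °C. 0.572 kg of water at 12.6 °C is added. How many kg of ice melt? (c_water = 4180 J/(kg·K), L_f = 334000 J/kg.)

m_melted ≈ 0.0902 kg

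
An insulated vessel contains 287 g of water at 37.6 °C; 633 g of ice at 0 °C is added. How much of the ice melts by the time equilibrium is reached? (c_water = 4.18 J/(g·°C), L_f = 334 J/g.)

m_melted ≈ 135 g

Water can give up m c ΔT = 287×4.18×37.6 = 45107 J before reaching 0 °C.
Melting all 633 g of ice would need 633×334 = 211422 J.
That's not enough to melt it all — equilibrium is at 0 °C with ice remaining.
m_melt = 45107 / L_f = 135.1 g.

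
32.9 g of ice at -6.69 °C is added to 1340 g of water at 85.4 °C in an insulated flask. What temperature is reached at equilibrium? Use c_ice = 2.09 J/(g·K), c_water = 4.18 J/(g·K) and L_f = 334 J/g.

T_f ≈ 81.4 °C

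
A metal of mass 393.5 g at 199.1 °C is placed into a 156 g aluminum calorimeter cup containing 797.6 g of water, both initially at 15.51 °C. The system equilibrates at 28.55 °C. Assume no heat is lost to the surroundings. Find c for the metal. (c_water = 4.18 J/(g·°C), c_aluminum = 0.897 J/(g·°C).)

Conservation of energy gives ΣQ = 0:
393.5×c×(28.55 − 199.1) + 797.6×4.18×(28.55 − 15.51) + 156×0.897×(28.55 − 15.51) = 0
-67111 c = -45300
c = -45300/-67111 ≈ 0.675 J/(g·°C)

c ≈ 0.675 J/(g·°C)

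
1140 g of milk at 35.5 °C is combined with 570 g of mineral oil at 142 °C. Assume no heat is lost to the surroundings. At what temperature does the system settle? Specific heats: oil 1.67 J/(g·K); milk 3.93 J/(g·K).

T_f ≈ 54.2 °C

T_f = Σ m_i c_i T_i / Σ m_i c_i:
T_f = (951.9·142 + 4480.2·35.5) / (951.9 + 4480.2)
    = 294217 / 5432.1 ≈ 54.16 °C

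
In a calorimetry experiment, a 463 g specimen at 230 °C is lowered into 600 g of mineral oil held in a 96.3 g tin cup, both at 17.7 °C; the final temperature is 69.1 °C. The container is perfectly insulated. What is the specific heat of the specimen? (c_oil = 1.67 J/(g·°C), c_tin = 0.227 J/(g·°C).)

c ≈ 0.706 J/(g·°C)

Heat gained plus heat lost sum to zero:
463×c×(69.1 − 230) + 600×1.67×(69.1 − 17.7) + 96.3×0.227×(69.1 − 17.7) = 0
-74497 c = -52626
c = -52626/-74497 ≈ 0.7064 J/(g·°C)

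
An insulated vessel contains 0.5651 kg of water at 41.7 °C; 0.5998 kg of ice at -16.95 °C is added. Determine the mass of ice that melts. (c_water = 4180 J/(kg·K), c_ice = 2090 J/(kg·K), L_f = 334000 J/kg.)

m_melted ≈ 0.231 kg

Heat available from the water dropping to 0 °C: 0.5651×4180×41.7 = 98500 J.
Of that, 0.5998×2090×16.95 = 21248 J goes to bring the ice to 0 °C, leaving 77252 J.
Fully melting the ice requires m_ice L_f = 0.5998×334000 = 200333 J.
Since 77252 < 200333 J, not all the ice melts; equilibrium is at 0 °C.
Mass melted = 77252/334000 ≈ 0.2313 kg.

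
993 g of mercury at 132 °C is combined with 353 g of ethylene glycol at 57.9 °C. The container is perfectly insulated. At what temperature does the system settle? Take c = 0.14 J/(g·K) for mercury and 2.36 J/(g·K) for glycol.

Conservation of energy gives ΣQ = 0:
993×0.14×(T − 132) + 353×2.36×(T − 57.9) = 0
(139.02 + 833.08) T = 139.02×132 + 833.08×57.9
T ≈ 68.50 °C

T_f ≈ 68.5 °C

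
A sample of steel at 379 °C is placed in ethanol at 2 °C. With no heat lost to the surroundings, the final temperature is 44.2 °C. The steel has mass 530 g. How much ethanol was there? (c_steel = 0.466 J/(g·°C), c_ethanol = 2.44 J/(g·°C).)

|Q_steel| = |Q_ethanol|:
530·0.466·(379 − 44.2) = m·2.44·(44.2 − 2)
102.97 m = 82689  ⇒  m ≈ 803.1 g

m ≈ 803 g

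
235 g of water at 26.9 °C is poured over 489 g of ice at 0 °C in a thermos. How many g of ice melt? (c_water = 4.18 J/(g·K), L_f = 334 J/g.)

Heat available from the water dropping to 0 °C: 235×4.18×26.9 = 26424 J.
Melting all 489 g of ice would need 489×334 = 163326 J.
26424 J < 163326 J, so only part of the ice melts and the system sits at 0 °C.
m_melted×334 = 26424  ⇒  m_melted ≈ 79.11 g.

m_melted ≈ 79.1 g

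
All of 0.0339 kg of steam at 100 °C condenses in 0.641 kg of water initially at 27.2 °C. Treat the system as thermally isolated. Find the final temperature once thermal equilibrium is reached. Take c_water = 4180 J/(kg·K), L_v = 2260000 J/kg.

T_f ≈ 58.0 °C

Sum of m c ΔT and latent-heat terms is zero:
steam→water at 100 °C releases m L_v = 0.0339·2260000 = 76614
  condensed water 100 °C→T: 141.7(T − 100)
  water warms: 0.641·4180·(T − 27.2) = 2679.4(T − 27.2)
2821.1 T = 76614 + 14170 + 72879 = 163663
T ≈ 58.01 °C, under the boiling point, so the assumption holds.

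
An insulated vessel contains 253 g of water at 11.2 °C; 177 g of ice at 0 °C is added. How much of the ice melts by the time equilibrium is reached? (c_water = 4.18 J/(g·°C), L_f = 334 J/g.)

Heat available from the water dropping to 0 °C: 253·4.18·11.2 = 11844 J.
To melt every bit of ice: 177·334 = 59118 J.
That's not enough to melt it all — equilibrium is at 0 °C with ice remaining.
m_melted·334 = 11844  ⇒  m_melted ≈ 35.46 g.

m_melted ≈ 35.5 g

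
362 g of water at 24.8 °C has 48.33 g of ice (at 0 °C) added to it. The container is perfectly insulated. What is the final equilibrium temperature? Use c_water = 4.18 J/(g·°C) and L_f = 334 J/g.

Let T be the final temperature. ΣQ_i = 0:
fusion: m_ice L_f = 48.33·334 = 16142
  meltwater 0→T: 48.33·4.18·T = 202.02 T
  water cools: 362·4.18·(T − 24.8) = 1513.2(T − 24.8)
1715.2 T = 37526 − 16142 = 21384
T ≈ 12.47 °C. Since T > 0 °C, the all-ice-melts assumption holds.

T_f ≈ 12.5 °C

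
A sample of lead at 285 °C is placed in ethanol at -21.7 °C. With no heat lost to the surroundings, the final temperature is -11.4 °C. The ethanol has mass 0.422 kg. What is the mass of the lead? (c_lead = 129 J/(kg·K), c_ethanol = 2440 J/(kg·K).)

Heat lost by the lead = heat gained by the ethanol:
m×129×(285 − -11.4) = 0.422×2440×(-11.4 − (-21.7))
38236 m = 10606  ⇒  m ≈ 0.2774 kg

m ≈ 0.277 kg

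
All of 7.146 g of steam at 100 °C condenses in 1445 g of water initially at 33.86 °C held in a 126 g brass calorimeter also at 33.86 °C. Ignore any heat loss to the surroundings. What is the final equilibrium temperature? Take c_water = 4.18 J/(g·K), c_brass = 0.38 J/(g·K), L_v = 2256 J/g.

Net heat exchanged in the isolated system is zero:
steam→water at 100 °C releases m L_v = 7.146×2256 = 16121
  condensate cools 100→T: 7.146×4.18×(T − 100) = 29.87(T − 100)
  original water: 6040.1(T − 33.86)
  brass cup: 126×0.38×(T − 33.86) = 47.88(T − 33.86)
6117.9 T = 16121 + 2987 + 206139 = 225247
T ≈ 36.82 °C — below 100 °C, confirming all the steam condensed.

T_f ≈ 36.8 °C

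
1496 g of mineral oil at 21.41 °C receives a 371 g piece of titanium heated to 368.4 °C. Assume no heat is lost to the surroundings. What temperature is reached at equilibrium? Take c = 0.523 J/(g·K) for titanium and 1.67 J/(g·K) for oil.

Conservation of energy gives ΣQ = 0:
371*0.523*(T − 368.4) + 1496*1.67*(T − 21.41) = 0
2692.4 T = 124971
T ≈ 46.42 °C

T_f ≈ 46.4 °C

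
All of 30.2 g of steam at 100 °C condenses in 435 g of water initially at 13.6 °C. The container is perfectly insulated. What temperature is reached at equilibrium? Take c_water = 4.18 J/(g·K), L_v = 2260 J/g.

Energy conservation, ΣQ = 0:
latent heat released on condensation: 30.2·2260 = 68252
  condensate cools 100→T: 30.2·4.18·(T − 100) = 126.24(T − 100)
  original water: 1818.3(T − 13.6)
1944.5 T = 68252 + 12624 + 24729 = 105604
T ≈ 54.31 °C — below 100 °C, confirming all the steam condensed.

T_f ≈ 54.3 °C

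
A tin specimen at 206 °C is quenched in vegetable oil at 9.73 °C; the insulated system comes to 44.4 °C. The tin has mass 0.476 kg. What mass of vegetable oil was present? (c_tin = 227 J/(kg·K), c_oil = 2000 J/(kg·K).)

m ≈ 0.252 kg

Taking heat into each body as positive, Σ m c ΔT = 0:
0.476·227·(44.4 − 206) + m·2000·(44.4 − 9.73) = 0
69340 m = 17461
m = 17461/69340 ≈ 0.2518 kg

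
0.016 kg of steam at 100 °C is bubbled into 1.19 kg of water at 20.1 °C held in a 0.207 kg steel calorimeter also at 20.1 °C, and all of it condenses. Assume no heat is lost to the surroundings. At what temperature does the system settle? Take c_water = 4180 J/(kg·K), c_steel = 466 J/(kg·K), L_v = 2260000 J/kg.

Setting the total heat transfer to zero:
steam→water at 100 °C releases m L_v = 0.016×2260000 = 36160; condensate cools 100→T: 0.016×4180×(T − 100) = 66.88(T − 100); original water: 4974.2(T − 20.1); cup: 96.46(T − 20.1)
5137.5 T = 36160 + 6688 + 101920 = 144768
T ≈ 28.18 °C, under the boiling point, so the assumption holds.

T_f ≈ 28.2 °C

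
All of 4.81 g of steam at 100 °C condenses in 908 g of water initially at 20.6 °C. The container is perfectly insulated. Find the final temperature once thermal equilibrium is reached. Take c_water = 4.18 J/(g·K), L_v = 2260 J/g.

Energy balance with sensible and latent terms:
latent heat released on condensation: 4.81·2260 = 10871
  condensate cools 100→T: 4.81·4.18·(T − 100) = 20.11(T − 100)
  original water: 3795.4(T − 20.6)
3815.5 T = 10871 + 2010.6 + 78186 = 91067
T ≈ 23.87 °C — below 100 °C, confirming all the steam condensed.

T_f ≈ 23.9 °C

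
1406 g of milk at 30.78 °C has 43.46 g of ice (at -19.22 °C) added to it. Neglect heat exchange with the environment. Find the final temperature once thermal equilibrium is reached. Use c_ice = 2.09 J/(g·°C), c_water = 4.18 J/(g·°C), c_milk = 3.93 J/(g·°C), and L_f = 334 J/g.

T_f ≈ 27.0 °C

Taking heat into each body as positive, Σ m c ΔT = 0:
warm ice to 0 °C: 43.46·2.09·(0 − (-19.22)) = 1745.8
  latent heat to melt: 43.46·334 = 14516
  warm the meltwater: 181.66 T
  milk: 5525.6(T − 30.78)
5707.2 T = 170077 − 16261 = 153816
T ≈ 26.95 °C (positive, so assuming full melt was valid).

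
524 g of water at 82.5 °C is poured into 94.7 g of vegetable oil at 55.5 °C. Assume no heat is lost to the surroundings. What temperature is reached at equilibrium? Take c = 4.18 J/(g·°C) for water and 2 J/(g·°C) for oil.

T_f ≈ 80.4 °C

Set heat shed by the hot body equal to heat absorbed by the cold body:
524×4.18×(82.5 − T) = 94.7×2×(T − 55.5)
2190.3(82.5 − T) = 189.4(T − 55.5)
2379.7 T = 191213  ⇒  T ≈ 80.35 °C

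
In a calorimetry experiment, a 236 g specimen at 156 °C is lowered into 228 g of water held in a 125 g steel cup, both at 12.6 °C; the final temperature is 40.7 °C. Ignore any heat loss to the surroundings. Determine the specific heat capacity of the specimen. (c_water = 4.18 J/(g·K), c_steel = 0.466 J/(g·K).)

Energy conservation, ΣQ = 0:
236×c×(40.7 − 156) + 228×4.18×(40.7 − 12.6) + 125×0.466×(40.7 − 12.6) = 0
-27211 c = -28417
c = -28417/-27211 ≈ 1.044 J/(g·K)

c ≈ 1.04 J/(g·K)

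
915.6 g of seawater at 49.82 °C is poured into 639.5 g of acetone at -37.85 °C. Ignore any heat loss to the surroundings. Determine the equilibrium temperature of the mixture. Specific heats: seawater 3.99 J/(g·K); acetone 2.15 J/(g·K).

T_f ≈ 25.8 °C

T_f = Σ m_i c_i T_i / Σ m_i c_i:
T_f = (3653.2×49.82 + 1374.9×(-37.85)) / (3653.2 + 1374.9)
    = 129964 / 5028.2 ≈ 25.85 °C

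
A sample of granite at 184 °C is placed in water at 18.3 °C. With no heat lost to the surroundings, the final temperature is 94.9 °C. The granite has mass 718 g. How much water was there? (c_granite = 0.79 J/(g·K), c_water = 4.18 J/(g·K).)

m ≈ 158 g

Setting the total heat transfer to zero:
718×0.79×(94.9 − 184) + m×4.18×(94.9 − 18.3) = 0
320.19 m = 50539
m = 50539/320.19 ≈ 157.8 g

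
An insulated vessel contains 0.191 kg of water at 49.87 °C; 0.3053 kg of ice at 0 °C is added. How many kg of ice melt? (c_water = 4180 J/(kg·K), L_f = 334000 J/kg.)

m_melted ≈ 0.119 kg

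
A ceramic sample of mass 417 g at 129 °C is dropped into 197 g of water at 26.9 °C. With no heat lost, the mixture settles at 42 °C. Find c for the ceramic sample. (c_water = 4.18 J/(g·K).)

c ≈ 0.343 J/(g·K)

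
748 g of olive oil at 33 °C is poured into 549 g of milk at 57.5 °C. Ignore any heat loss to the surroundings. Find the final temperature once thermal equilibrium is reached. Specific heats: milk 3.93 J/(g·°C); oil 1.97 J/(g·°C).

T_f is the heat-capacity-weighted average of the initial temperatures:
T_f = (2157.6·57.5 + 1473.6·33) / (2157.6 + 1473.6)
    = 172688 / 3631.1 ≈ 47.56 °C

T_f ≈ 47.6 °C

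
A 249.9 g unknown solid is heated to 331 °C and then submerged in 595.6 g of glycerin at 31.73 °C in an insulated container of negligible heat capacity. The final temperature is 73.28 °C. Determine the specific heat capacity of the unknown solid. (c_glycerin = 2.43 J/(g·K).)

c ≈ 0.934 J/(g·K)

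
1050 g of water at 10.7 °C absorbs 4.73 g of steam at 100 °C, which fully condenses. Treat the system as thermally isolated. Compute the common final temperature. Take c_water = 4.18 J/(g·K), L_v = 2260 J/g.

T_f ≈ 13.5 °C

Energy balance with sensible and latent terms:
latent heat released on condensation: 4.73·2260 = 10690
  condensed water 100 °C→T: 19.77(T − 100)
  water warms: 1050·4.18·(T − 10.7) = 4389(T − 10.7)
4408.8 T = 10690 + 1977.1 + 46962 = 59629
T ≈ 13.53 °C (< 100 °C, so full condensation is consistent).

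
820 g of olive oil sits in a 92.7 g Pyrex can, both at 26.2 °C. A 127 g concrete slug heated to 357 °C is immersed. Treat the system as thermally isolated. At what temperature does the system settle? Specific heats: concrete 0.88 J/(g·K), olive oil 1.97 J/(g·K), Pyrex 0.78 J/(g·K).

T_f = Σ m_i c_i T_i / Σ m_i c_i:
T_f = (111.76*357 + 1615.4*26.2 + 72.31*26.2) / (111.76 + 1615.4 + 72.31)
    = 84116 / 1799.5 ≈ 46.75 °C

T_f ≈ 46.7 °C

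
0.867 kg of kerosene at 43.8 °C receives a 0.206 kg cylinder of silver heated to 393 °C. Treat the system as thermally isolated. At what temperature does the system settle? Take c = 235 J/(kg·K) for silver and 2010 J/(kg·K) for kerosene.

T_f ≈ 53.2 °C

T_f = Σ m_i c_i T_i / Σ m_i c_i:
T_f = (48.41*393 + 1742.7*43.8) / (48.41 + 1742.7)
    = 95354 / 1791.1 ≈ 53.24 °C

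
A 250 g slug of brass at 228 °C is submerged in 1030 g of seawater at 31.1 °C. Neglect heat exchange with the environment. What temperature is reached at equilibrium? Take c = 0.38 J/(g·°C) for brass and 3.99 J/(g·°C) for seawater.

T_f ≈ 35.5 °C

Heat gained plus heat lost sum to zero:
250×0.38×(T − 228) + 1030×3.99×(T − 31.1) = 0
95(T − 228) + 4109.7(T − 31.1) = 0
(95 + 4109.7) T = 95×228 + 4109.7×31.1
T = 149472/4204.7 ≈ 35.55 °C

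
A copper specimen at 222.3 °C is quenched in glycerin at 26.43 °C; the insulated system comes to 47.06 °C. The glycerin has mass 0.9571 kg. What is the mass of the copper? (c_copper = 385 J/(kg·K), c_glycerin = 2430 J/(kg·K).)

m ≈ 0.711 kg

Setting the total heat transfer to zero:
m·385·(47.06 − 222.3) + 0.9571·2430·(47.06 − 26.43) = 0
-67467 m = -47980
m = -47980/-67467 ≈ 0.7112 kg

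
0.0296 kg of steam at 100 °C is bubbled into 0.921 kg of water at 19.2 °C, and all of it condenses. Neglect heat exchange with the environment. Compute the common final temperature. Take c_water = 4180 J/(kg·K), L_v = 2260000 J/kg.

Conservation of energy gives ΣQ = 0:
latent heat released on condensation: 0.0296×2260000 = 66896
  condensed water 100 °C→T: 123.73(T − 100)
  water warms: 0.921×4180×(T − 19.2) = 3849.8(T − 19.2)
3973.5 T = 66896 + 12373 + 73916 = 153185
T ≈ 38.55 °C, under the boiling point, so the assumption holds.

T_f ≈ 38.6 °C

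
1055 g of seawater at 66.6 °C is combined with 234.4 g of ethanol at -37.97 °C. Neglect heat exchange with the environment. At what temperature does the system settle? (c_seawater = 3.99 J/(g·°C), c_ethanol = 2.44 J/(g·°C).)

T_f ≈ 54.1 °C

Energy conservation, ΣQ = 0:
1055*3.99*(T − 66.6) + 234.4*2.44*(T − (-37.97)) = 0
4209.4(T − 66.6) + 571.94(T − (-37.97)) = 0
4781.4 T = 258633
T = 258633/4781.4 ≈ 54.09 °C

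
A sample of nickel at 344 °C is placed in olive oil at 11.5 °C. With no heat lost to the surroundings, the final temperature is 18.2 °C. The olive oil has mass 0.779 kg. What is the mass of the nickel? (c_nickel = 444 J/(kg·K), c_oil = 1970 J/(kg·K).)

m ≈ 0.0711 kg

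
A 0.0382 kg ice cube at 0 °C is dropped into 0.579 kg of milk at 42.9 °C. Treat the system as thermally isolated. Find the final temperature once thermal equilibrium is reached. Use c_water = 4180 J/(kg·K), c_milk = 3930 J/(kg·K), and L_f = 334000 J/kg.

T_f ≈ 34.8 °C

Conservation of energy gives ΣQ = 0:
fusion: m_ice L_f = 0.0382×334000 = 12759
  meltwater 0→T: 0.0382×4180×T = 159.68 T
  milk cools: 0.579×3930×(T − 42.9) = 2275.5(T − 42.9)
2435.1 T = 97618 − 12759 = 84859
T ≈ 34.85 °C — above 0 °C, consistent with complete melting.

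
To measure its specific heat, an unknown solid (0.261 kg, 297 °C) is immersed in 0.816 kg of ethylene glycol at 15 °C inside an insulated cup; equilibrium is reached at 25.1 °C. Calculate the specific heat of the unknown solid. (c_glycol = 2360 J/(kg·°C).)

c ≈ 274 J/(kg·°C)

Setting the total heat transfer to zero:
0.261·c·(25.1 − 297) + 0.816·2360·(25.1 − 15) = 0
-70.97 c = -19450
c = -19450/-70.97 ≈ 274.1 J/(kg·°C)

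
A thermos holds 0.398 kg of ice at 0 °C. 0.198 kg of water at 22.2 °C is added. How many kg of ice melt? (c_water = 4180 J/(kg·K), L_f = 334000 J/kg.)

m_melted ≈ 0.055 kg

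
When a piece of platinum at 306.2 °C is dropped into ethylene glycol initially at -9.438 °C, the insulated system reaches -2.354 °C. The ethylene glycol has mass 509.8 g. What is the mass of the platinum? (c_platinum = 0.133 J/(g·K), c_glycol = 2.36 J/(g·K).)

m ≈ 208 g

Heat gained plus heat lost sum to zero:
m·0.133·(-2.354 − 306.2) + 509.8·2.36·(-2.354 − (-9.438)) = 0
-41.04 m = -8523
m = -8523/-41.04 ≈ 207.7 g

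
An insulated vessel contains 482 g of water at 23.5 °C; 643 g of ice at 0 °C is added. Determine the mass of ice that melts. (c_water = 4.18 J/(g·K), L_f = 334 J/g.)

Heat available from the water dropping to 0 °C: 482×4.18×23.5 = 47347 J.
To melt every bit of ice: 643×334 = 214762 J.
That's not enough to melt it all — equilibrium is at 0 °C with ice remaining.
m_melted×334 = 47347  ⇒  m_melted ≈ 141.8 g.

m_melted ≈ 142 g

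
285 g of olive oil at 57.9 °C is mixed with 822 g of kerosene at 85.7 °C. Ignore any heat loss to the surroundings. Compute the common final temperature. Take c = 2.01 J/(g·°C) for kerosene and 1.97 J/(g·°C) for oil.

T_f ≈ 78.6 °C

T_f is the heat-capacity-weighted average of the initial temperatures:
T_f = (1652.2×85.7 + 561.45×57.9) / (1652.2 + 561.45)
    = 174103 / 2213.7 ≈ 78.65 °C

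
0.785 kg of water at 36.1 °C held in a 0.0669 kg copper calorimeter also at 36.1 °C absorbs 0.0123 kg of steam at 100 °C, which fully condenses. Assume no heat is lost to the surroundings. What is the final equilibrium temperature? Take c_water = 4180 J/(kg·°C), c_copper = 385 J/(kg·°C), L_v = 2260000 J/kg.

Conservation of energy gives ΣQ = 0:
latent heat released on condensation: 0.0123·2260000 = 27798; condensed water 100 °C→T: 51.41(T − 100); water warms: 0.785·4180·(T − 36.1) = 3281.3(T − 36.1); cup: 25.76(T − 36.1)
3358.5 T = 27798 + 5141.4 + 119385 = 152324
T ≈ 45.36 °C (< 100 °C, so full condensation is consistent).

T_f ≈ 45.4 °C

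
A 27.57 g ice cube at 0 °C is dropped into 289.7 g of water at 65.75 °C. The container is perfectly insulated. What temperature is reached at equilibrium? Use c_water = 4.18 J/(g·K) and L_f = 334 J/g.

Conservation of energy gives ΣQ = 0:
fusion: m_ice L_f = 27.57·334 = 9208.4; meltwater 0→T: 27.57·4.18·T = 115.24 T; water: 1210.9(T − 65.75)
1326.2 T = 79620 − 9208.4 = 70411
T ≈ 53.09 °C (positive, so assuming full melt was valid).

T_f ≈ 53.1 °C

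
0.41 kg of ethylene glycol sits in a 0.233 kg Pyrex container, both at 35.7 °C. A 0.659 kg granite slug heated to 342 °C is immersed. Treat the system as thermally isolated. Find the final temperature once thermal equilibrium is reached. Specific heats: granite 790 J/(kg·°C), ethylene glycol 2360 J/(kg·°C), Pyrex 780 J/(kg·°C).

T_f ≈ 131.2 °C

Setting the total heat transfer to zero:
0.659·790·(T − 342) + 0.41·2360·(T − 35.7) + 0.233·780·(T − 35.7) = 0
520.61(T − 342) + 967.6(T − 35.7) + 181.74(T − 35.7) = 0
1669.9 T = 219080
T ≈ 131.19 °C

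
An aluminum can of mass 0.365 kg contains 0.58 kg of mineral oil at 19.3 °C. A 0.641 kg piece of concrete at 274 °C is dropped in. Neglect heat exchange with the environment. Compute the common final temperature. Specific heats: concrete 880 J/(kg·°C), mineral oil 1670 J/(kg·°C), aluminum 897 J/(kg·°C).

T_f ≈ 96.5 °C

T_f = Σ m_i c_i T_i / Σ m_i c_i:
T_f = (564.08*274 + 968.6*19.3 + 327.4*19.3) / (564.08 + 968.6 + 327.4)
    = 179571 / 1860.1 ≈ 96.54 °C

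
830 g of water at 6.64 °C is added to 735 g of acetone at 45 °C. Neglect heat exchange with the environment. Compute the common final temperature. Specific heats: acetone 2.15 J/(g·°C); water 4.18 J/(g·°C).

T_f is the heat-capacity-weighted average of the initial temperatures:
T_f = (1580.2*45 + 3469.4*6.64) / (1580.2 + 3469.4)
    = 94148 / 5049.6 ≈ 18.64 °C

T_f ≈ 18.6 °C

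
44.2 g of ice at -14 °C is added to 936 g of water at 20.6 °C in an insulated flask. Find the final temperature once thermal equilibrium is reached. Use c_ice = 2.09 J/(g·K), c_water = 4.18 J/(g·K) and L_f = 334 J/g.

T_f ≈ 15.8 °C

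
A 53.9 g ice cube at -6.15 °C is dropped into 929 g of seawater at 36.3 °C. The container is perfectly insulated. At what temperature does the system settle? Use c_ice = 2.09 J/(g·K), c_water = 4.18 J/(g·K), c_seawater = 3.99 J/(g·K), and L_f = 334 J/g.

Sum of m c ΔT and latent-heat terms is zero:
warm ice to 0 °C: 53.9×2.09×(0 − (-6.15)) = 692.8
  melt ice: 53.9×334 = 18003
  warm the meltwater: 225.3 T
  seawater cools: 929×3.99×(T − 36.3) = 3706.7(T − 36.3)
3932 T = 134554 − 18695 = 115858
T ≈ 29.47 °C (positive, so assuming full melt was valid).

T_f ≈ 29.5 °C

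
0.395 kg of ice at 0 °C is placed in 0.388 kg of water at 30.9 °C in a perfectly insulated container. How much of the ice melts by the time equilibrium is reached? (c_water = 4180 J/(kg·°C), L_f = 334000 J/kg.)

m_melted ≈ 0.15 kg

Cooling the water to 0 °C releases 0.388×4180×30.9 = 50115 J.
Fully melting the ice requires m_ice L_f = 0.395×334000 = 131930 J.
That's not enough to melt it all — equilibrium is at 0 °C with ice remaining.
Mass melted = 50115/334000 ≈ 0.15 kg.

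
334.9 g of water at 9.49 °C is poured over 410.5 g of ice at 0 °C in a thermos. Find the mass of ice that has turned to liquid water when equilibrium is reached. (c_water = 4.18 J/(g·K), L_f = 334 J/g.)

Heat available from the water dropping to 0 °C: 334.9·4.18·9.49 = 13285 J.
Melting all 410.5 g of ice would need 410.5·334 = 137107 J.
That's not enough to melt it all — equilibrium is at 0 °C with ice remaining.
m_melted·334 = 13285  ⇒  m_melted ≈ 39.78 g.

m_melted ≈ 39.8 g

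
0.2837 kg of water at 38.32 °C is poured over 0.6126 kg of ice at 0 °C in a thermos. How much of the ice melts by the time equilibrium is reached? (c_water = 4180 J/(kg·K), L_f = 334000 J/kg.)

Heat available from the water dropping to 0 °C: 0.2837·4180·38.32 = 45442 J.
Melting all 0.6126 kg of ice would need 0.6126·334000 = 204608 J.
Since 45442 < 204608 J, not all the ice melts; equilibrium is at 0 °C.
m_melt = 45442 / L_f = 0.1361 kg.

m_melted ≈ 0.136 kg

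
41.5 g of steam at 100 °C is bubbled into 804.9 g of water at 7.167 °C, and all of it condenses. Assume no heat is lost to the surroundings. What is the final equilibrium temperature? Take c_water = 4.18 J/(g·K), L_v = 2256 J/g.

Energy balance with sensible and latent terms:
condense steam: −41.5×2256 = −93624; condensate cools 100→T: 41.5×4.18×(T − 100) = 173.47(T − 100); original water: 3364.5(T − 7.167)
3538 T = 93624 + 17347 + 24113 = 135084
T ≈ 38.18 °C — below 100 °C, confirming all the steam condensed.

T_f ≈ 38.2 °C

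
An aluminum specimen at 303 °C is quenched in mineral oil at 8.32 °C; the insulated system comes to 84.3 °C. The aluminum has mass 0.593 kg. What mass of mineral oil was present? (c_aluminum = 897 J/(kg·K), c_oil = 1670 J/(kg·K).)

m ≈ 0.917 kg

|Q_aluminum| = |Q_oil|:
0.593×897×(303 − 84.3) = m×1670×(84.3 − 8.32)
126887 m = 116331  ⇒  m ≈ 0.9168 kg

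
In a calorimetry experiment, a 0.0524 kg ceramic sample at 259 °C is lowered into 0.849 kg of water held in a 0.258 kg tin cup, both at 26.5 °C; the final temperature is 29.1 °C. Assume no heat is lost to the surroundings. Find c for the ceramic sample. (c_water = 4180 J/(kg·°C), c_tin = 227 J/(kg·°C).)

c ≈ 779 J/(kg·°C)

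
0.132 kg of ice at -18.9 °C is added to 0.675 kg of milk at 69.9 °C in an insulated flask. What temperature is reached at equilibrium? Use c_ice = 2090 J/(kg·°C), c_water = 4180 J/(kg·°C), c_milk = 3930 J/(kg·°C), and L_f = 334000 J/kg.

Energy balance with sensible and latent terms:
warm ice to 0 °C: 0.132×2090×(0 − (-18.9)) = 5214.1
  fusion: m_ice L_f = 0.132×334000 = 44088
  warm the meltwater: 551.76 T
  milk: 2652.8(T − 69.9)
3204.5 T = 185427 − 49302 = 136125
T ≈ 42.48 °C. Since T > 0 °C, the all-ice-melts assumption holds.

T_f ≈ 42.5 °C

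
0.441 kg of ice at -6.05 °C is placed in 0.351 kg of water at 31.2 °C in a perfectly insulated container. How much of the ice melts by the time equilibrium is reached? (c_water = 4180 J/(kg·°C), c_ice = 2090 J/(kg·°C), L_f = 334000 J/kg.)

m_melted ≈ 0.12 kg

Heat available from the water dropping to 0 °C: 0.351×4180×31.2 = 45776 J.
Of that, 0.441×2090×6.05 = 5576.2 J goes to bring the ice to 0 °C, leaving 40200 J.
Melting all 0.441 kg of ice would need 0.441×334000 = 147294 J.
Since 40200 < 147294 J, not all the ice melts; equilibrium is at 0 °C.
m_melted×334000 = 40200  ⇒  m_melted ≈ 0.1204 kg.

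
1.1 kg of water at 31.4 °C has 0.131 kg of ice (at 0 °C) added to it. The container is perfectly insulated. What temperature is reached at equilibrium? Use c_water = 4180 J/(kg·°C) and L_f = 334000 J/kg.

Sum of m c ΔT and latent-heat terms is zero:
melt ice: 0.131×334000 = 43754; meltwater 0→T: 0.131×4180×T = 547.58 T; water: 4598(T − 31.4)
5145.6 T = 144377 − 43754 = 100623
T ≈ 19.56 °C — above 0 °C, consistent with complete melting.

T_f ≈ 19.6 °C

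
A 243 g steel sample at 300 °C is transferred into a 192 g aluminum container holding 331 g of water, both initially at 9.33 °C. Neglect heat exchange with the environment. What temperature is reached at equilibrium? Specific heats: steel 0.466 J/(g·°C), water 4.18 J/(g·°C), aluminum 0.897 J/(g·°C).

Let T be the final temperature. ΣQ_i = 0:
243·0.466·(T − 300) + 331·4.18·(T − 9.33) + 192·0.897·(T − 9.33) = 0
113.24(T − 300) + 1383.6(T − 9.33) + 172.22(T − 9.33) = 0
1669 T = 48487
T = 48487/1669 ≈ 29.05 °C

T_f ≈ 29.1 °C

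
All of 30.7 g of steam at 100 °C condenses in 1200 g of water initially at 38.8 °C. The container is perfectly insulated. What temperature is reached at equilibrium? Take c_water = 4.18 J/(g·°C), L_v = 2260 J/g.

Setting the total heat transfer to zero:
condense steam: −30.7×2260 = −69382
  condensed water 100 °C→T: 128.33(T − 100)
  water warms: 1200×4.18×(T − 38.8) = 5016(T − 38.8)
5144.3 T = 69382 + 12833 + 194621 = 276835
T ≈ 53.81 °C, under the boiling point, so the assumption holds.

T_f ≈ 53.8 °C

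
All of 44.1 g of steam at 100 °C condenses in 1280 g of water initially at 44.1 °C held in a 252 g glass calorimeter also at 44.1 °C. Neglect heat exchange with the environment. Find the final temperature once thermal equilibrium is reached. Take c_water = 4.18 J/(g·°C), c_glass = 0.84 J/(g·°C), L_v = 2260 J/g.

T_f ≈ 63.2 °C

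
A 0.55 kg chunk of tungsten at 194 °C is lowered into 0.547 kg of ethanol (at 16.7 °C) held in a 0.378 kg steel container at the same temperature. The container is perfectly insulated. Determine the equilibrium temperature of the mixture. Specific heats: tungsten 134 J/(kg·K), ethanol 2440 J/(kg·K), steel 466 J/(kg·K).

T_f ≈ 24.9 °C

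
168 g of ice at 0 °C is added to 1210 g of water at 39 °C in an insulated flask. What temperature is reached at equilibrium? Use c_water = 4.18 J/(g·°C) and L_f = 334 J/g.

Conservation of energy gives ΣQ = 0:
latent heat to melt: 168·334 = 56112; warm the meltwater: 702.24 T; water: 5057.8(T − 39)
5760 T = 197254 − 56112 = 141142
T ≈ 24.50 °C (positive, so assuming full melt was valid).

T_f ≈ 24.5 °C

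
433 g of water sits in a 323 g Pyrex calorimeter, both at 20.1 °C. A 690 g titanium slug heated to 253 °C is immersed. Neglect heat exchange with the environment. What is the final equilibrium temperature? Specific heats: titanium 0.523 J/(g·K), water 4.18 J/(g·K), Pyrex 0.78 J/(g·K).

Conservation of energy gives ΣQ = 0:
690·0.523·(T − 253) + 433·4.18·(T − 20.1) + 323·0.78·(T − 20.1) = 0
360.87(T − 253) + 1809.9(T − 20.1) + 251.94(T − 20.1) = 0
2422.8 T = 132744
T = 132744 / 2422.8 = 54.8 °C

T_f ≈ 54.8 °C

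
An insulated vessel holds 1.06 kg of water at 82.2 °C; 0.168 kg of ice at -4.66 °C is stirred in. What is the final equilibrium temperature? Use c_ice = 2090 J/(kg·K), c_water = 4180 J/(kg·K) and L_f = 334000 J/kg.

T_f ≈ 59.7 °C

Taking heat into each body as positive, Σ m c ΔT = 0:
warm ice to 0 °C: 0.168·2090·(0 − (-4.66)) = 1636.2
  melt ice: 0.168·334000 = 56112
  meltwater 0→T: 0.168·4180·T = 702.24 T
  water cools: 1.06·4180·(T − 82.2) = 4430.8(T − 82.2)
5133 T = 364212 − 57748 = 306464
T ≈ 59.70 °C — above 0 °C, consistent with complete melting.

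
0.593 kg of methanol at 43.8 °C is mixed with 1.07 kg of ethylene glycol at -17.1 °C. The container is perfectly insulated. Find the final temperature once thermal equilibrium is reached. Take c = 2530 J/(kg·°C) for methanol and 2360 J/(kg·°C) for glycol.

T_f ≈ 5.6 °C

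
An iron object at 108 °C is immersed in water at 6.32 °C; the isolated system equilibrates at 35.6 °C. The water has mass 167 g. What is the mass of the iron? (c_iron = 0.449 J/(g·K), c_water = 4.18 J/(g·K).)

m ≈ 629 g

|Q_iron| = |Q_water|:
m·0.449·(108 − 35.6) = 167·4.18·(35.6 − 6.32)
32.51 m = 20439  ⇒  m ≈ 628.8 g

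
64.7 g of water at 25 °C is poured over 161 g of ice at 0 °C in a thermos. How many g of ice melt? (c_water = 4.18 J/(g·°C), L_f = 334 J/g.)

Water can give up m c ΔT = 64.7·4.18·25 = 6761.1 J before reaching 0 °C.
To melt every bit of ice: 161·334 = 53774 J.
That's not enough to melt it all — equilibrium is at 0 °C with ice remaining.
m_melted·334 = 6761.1  ⇒  m_melted ≈ 20.24 g.

m_melted ≈ 20.2 g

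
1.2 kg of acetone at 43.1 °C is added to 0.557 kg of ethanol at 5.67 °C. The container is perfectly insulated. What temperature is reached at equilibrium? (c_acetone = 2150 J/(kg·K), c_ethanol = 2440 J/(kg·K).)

Let T be the final temperature. ΣQ_i = 0:
1.2*2150*(T − 43.1) + 0.557*2440*(T − 5.67) = 0
2580(T − 43.1) + 1359.1(T − 5.67) = 0
(2580 + 1359.1) T = 2580*43.1 + 1359.1*5.67
T = 118904 / 3939.1 = 30.2 °C

T_f ≈ 30.2 °C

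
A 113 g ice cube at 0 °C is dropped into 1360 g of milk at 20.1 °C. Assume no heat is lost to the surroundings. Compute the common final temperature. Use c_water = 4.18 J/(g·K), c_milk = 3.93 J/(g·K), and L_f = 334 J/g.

T_f ≈ 12.0 °C

Sum of m c ΔT and latent-heat terms is zero:
latent heat to melt: 113×334 = 37742
  meltwater 0→T: 113×4.18×T = 472.34 T
  milk cools: 1360×3.93×(T − 20.1) = 5344.8(T − 20.1)
5817.1 T = 107430 − 37742 = 69688
T ≈ 11.98 °C — above 0 °C, consistent with complete melting.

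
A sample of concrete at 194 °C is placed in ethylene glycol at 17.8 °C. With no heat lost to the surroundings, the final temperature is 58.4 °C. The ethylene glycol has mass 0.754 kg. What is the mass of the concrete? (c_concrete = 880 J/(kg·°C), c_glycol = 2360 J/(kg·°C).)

Setting the total heat transfer to zero:
m×880×(58.4 − 194) + 0.754×2360×(58.4 − 17.8) = 0
-119328 m = -72245
m = -72245/-119328 ≈ 0.6054 kg

m ≈ 0.605 kg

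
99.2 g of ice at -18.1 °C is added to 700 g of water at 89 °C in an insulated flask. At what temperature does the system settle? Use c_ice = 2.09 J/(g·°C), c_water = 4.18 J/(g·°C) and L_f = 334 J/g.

T_f ≈ 66.9 °C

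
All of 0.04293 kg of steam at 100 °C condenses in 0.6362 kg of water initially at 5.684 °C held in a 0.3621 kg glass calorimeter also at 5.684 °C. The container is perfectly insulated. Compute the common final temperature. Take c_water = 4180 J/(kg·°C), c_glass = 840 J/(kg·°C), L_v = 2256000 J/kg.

Taking heat into each body as positive, Σ m c ΔT = 0:
latent heat released on condensation: 0.04293×2256000 = 96850
  condensed water 100 °C→T: 179.45(T − 100)
  original water: 2659.3(T − 5.684)
  cup: 304.16(T − 5.684)
3142.9 T = 96850 + 17945 + 16844 = 131639
T ≈ 41.88 °C, under the boiling point, so the assumption holds.

T_f ≈ 41.9 °C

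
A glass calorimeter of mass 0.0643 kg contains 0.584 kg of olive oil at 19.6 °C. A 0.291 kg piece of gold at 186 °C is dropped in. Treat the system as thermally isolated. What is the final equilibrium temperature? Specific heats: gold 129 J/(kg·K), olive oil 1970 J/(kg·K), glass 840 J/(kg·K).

Conservation of energy gives ΣQ = 0:
0.291×129×(T − 186) + 0.584×1970×(T − 19.6) + 0.0643×840×(T − 19.6) = 0
(37.54 + 1150.5 + 54.01) T = 37.54×186 + 1150.5×19.6 + 54.01×19.6
T = 30590/1242 ≈ 24.63 °C

T_f ≈ 24.6 °C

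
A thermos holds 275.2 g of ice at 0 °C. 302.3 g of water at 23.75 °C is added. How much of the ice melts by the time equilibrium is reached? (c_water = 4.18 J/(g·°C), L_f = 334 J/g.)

m_melted ≈ 89.9 g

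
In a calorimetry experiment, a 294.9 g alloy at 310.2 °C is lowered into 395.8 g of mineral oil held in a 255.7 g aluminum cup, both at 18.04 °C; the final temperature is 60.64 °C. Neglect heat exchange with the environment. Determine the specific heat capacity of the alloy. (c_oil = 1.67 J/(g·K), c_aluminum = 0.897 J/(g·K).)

c ≈ 0.515 J/(g·K)

Let T be the final temperature. ΣQ_i = 0:
294.9×c×(60.64 − 310.2) + 395.8×1.67×(60.64 − 18.04) + 255.7×0.897×(60.64 − 18.04) = 0
-73595 c = -37929
c = -37929/-73595 ≈ 0.5154 J/(g·K)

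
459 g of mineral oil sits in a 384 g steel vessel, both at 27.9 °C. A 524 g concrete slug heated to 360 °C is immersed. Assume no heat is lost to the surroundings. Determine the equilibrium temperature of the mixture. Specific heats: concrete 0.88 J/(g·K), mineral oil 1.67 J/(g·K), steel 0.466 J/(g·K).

T_f ≈ 136.8 °C

Taking heat into each body as positive, Σ m c ΔT = 0:
524×0.88×(T − 360) + 459×1.67×(T − 27.9) + 384×0.466×(T − 27.9) = 0
(461.12 + 766.53 + 178.94) T = 461.12×360 + 766.53×27.9 + 178.94×27.9
T = 192382 / 1406.6 = 137 °C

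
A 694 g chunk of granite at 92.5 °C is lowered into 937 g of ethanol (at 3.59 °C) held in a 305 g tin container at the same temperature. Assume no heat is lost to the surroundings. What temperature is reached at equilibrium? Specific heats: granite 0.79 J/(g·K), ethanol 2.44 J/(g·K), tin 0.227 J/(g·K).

Heat gained plus heat lost sum to zero:
694*0.79*(T − 92.5) + 937*2.44*(T − 3.59) + 305*0.227*(T − 3.59) = 0
(548.26 + 2286.3 + 69.23) T = 548.26*92.5 + 2286.3*3.59 + 69.23*3.59
T ≈ 20.38 °C

T_f ≈ 20.4 °C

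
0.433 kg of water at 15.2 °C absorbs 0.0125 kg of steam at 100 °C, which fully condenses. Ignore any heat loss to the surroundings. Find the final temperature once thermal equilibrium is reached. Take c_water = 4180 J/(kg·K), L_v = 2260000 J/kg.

T_f ≈ 32.7 °C

Let T be the final temperature. ΣQ_i = 0:
steam→water at 100 °C releases m L_v = 0.0125×2260000 = 28250; condensate cools 100→T: 0.0125×4180×(T − 100) = 52.25(T − 100); original water: 1809.9(T − 15.2)
1862.2 T = 28250 + 5225 + 27511 = 60986
T ≈ 32.75 °C, under the boiling point, so the assumption holds.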